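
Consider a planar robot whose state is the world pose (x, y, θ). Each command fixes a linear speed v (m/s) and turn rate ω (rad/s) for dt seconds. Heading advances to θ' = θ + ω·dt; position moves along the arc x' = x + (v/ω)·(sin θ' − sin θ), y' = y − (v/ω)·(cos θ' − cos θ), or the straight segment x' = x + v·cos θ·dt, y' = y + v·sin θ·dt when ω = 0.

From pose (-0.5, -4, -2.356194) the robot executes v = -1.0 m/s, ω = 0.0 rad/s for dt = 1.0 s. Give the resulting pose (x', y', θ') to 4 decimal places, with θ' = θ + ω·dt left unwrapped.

(0.2071, -3.2929, -2.3562)

θ' = -2.3562 + 0.0·1.0 = -2.3562
ω = 0 → straight: x' = -0.5 + -1.0·cos(-2.3562)·1.0 = 0.2071
y' = -4 + -1.0·sin(-2.3562)·1.0 = -3.2929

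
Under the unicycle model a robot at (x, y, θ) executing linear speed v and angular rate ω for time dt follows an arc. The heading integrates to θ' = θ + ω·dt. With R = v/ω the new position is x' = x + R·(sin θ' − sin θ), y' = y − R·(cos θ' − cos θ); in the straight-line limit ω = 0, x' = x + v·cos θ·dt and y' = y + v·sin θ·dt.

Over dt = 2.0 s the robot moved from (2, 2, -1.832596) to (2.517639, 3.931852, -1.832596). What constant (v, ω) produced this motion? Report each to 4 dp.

v = -1.0000, ω = 0.0000

Δθ = -1.832596 − -1.832596 = 0.000000
ω = Δθ/dt = 0.000000/2.0 = 0.0000
ω = 0 → v = (Δx·cos θ + Δy·sin θ)/dt = -1.0000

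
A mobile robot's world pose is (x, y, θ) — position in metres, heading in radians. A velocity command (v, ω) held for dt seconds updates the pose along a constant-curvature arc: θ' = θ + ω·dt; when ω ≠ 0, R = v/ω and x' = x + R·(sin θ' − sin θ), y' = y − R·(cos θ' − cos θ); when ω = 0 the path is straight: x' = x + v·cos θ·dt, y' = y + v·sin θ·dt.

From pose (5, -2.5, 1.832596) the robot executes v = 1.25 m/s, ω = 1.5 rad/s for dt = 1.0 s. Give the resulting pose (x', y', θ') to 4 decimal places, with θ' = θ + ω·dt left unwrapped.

(4.0369, -1.8975, 3.3326)

θ' = 1.8326 + 1.5·1.0 = 3.3326
R = v/ω = 1.25/1.5 = 0.8333
x' = 5 + 0.8333·(sin 3.3326 − sin 1.8326) = 4.0369
y' = -2.5 − 0.8333·(cos 3.3326 − cos 1.8326) = -1.8975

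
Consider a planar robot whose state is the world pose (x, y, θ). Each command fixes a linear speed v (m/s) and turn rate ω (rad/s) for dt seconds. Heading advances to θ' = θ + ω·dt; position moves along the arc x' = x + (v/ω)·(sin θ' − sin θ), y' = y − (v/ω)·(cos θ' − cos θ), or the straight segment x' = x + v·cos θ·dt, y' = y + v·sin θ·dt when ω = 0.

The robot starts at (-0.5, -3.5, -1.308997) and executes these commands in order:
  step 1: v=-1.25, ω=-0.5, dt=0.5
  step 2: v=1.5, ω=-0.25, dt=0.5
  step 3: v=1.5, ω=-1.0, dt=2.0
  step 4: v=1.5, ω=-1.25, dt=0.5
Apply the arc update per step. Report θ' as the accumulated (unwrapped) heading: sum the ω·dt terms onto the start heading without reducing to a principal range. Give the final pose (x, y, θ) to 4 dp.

(-3.3719, -4.1895, -4.3090)

step 1: θ'=-1.5590 (R=2.5000) → pose (-0.5850, -2.8825, -1.5590)
step 2: θ'=-1.6840 (R=-6.0000) → pose (-0.6230, -3.6310, -1.6840)
step 3: θ'=-3.6840 (R=-1.5000) → pose (-2.8877, -4.7463, -3.6840)
step 4: θ'=-4.3090 (R=-1.2000) → pose (-3.3719, -4.1895, -4.3090)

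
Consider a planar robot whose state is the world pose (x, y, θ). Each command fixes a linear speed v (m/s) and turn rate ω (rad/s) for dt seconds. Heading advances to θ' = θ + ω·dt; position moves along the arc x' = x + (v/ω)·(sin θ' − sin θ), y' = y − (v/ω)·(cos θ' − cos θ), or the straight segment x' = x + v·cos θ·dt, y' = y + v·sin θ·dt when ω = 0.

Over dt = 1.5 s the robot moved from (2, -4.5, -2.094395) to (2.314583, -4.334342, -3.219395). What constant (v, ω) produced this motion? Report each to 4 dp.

v = -0.2500, ω = -0.7500

Δθ = -3.219395 − -2.094395 = -1.125000
ω = Δθ/dt = -1.125000/1.5 = -0.7500
R = Δx/(sin θ' − sin θ) = 0.3333
v = R·ω = 0.3333·-0.7500 = -0.2500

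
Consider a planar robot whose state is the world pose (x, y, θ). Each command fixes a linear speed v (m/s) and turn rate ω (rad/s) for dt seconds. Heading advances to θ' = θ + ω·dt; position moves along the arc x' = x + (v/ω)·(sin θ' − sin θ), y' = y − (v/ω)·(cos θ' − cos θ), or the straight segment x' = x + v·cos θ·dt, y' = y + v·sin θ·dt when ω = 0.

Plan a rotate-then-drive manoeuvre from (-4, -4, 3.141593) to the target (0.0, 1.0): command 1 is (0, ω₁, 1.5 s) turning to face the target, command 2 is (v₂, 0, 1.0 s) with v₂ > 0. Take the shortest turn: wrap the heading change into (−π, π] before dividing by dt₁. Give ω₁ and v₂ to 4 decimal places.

heading to target = atan2(1−-4, 0−-4) = 0.8961
Δθ = wrap(0.8961 − 3.1416) = -2.2455; ω₁ = Δθ/dt₁ = -1.4970
distance = √((0−-4)² + (1−-4)²) = 6.4031; v₂ = distance/dt₂ = 6.4031

ω₁ = -1.4970, v₂ = 6.4031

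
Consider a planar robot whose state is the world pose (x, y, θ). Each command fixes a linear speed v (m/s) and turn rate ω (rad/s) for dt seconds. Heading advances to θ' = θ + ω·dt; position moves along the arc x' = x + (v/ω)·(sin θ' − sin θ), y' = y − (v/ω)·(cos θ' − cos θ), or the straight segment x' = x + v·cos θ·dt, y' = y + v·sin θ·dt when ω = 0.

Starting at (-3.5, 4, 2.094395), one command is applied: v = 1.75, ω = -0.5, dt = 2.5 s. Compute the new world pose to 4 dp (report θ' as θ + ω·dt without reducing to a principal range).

(-3.0854, 8.0746, 0.8444)

θ' = 2.0944 + -0.5·2.5 = 0.8444
R = v/ω = 1.75/-0.5 = -3.5000
x' = -3.5 + -3.5000·(sin 0.8444 − sin 2.0944) = -3.0854
y' = 4 − -3.5000·(cos 0.8444 − cos 2.0944) = 8.0746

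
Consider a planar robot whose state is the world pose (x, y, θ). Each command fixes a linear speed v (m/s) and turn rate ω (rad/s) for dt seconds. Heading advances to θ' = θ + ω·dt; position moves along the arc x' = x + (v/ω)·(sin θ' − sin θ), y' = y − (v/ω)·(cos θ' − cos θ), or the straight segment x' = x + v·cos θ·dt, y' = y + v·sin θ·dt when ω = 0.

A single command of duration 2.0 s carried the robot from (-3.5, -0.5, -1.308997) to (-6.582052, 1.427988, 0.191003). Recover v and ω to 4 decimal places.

Δθ = 0.191003 − -1.308997 = 1.500000
ω = Δθ/dt = 1.500000/2.0 = 0.7500
R = Δx/(sin θ' − sin θ) = -2.6667
v = R·ω = -2.6667·0.7500 = -2.0000

v = -2.0000, ω = 0.7500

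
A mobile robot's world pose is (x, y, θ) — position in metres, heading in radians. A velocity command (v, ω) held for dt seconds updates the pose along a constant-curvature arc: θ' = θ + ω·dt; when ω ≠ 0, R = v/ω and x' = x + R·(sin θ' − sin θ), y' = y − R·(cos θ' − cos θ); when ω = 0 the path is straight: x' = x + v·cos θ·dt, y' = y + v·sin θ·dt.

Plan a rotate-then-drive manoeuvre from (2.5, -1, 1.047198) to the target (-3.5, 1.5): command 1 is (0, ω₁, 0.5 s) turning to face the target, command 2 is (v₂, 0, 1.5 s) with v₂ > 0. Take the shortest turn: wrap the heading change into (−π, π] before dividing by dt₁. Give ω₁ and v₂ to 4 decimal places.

ω₁ = 3.3992, v₂ = 4.3333

heading to target = atan2(1.5−-1, -3.5−2.5) = 2.7468
Δθ = wrap(2.7468 − 1.0472) = 1.6996; ω₁ = Δθ/dt₁ = 3.3992
distance = √((-3.5−2.5)² + (1.5−-1)²) = 6.5000; v₂ = distance/dt₂ = 4.3333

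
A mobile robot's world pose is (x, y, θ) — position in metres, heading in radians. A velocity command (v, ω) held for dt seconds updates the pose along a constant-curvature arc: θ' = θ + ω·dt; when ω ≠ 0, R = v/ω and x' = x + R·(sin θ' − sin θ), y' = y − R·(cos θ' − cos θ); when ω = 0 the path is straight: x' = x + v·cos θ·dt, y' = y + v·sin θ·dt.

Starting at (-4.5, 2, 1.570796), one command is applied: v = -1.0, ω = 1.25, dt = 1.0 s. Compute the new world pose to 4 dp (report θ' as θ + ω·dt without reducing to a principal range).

θ' = 1.5708 + 1.25·1.0 = 2.8208
R = v/ω = -1.0/1.25 = -0.8000
x' = -4.5 + -0.8000·(sin 2.8208 − sin 1.5708) = -3.9523
y' = 2 − -0.8000·(cos 2.8208 − cos 1.5708) = 1.2408

(-3.9523, 1.2408, 2.8208)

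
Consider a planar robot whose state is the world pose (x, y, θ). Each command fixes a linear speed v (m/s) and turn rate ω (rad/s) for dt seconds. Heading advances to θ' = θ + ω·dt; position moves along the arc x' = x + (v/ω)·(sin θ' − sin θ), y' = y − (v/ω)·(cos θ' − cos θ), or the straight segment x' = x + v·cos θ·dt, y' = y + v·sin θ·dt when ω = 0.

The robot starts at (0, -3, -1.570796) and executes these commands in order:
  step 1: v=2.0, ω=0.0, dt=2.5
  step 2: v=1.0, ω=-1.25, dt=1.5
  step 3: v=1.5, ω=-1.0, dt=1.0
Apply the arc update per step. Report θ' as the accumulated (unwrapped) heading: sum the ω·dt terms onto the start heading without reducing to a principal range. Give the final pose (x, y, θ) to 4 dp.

step 1: θ'=-1.5708 (straight) → pose (0.0000, -8.0000, -1.5708)
step 2: θ'=-3.4458 (R=-0.8000) → pose (-1.0396, -8.7633, -3.4458)
step 3: θ'=-4.4458 (R=-1.5000) → pose (-2.0373, -7.7273, -4.4458)

(-2.0373, -7.7273, -4.4458)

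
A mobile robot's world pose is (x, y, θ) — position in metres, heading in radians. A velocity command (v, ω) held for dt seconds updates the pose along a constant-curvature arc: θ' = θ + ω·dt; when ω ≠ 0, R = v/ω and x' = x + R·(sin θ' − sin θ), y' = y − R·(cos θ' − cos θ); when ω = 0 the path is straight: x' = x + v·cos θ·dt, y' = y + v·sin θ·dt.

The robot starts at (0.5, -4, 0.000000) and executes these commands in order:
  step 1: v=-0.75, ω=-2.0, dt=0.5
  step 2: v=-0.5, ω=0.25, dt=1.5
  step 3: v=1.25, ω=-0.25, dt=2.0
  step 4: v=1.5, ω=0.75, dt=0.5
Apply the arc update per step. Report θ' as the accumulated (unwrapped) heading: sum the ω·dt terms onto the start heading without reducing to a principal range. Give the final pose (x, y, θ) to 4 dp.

step 1: θ'=-1.0000 (R=0.3750) → pose (0.1844, -3.8276, -1.0000)
step 2: θ'=-0.6250 (R=-2.0000) → pose (-0.3283, -3.2863, -0.6250)
step 3: θ'=-1.1250 (R=-5.0000) → pose (1.2576, -5.1852, -1.1250)
step 4: θ'=-0.7500 (R=2.0000) → pose (1.6988, -5.7862, -0.7500)

(1.6988, -5.7862, -0.7500)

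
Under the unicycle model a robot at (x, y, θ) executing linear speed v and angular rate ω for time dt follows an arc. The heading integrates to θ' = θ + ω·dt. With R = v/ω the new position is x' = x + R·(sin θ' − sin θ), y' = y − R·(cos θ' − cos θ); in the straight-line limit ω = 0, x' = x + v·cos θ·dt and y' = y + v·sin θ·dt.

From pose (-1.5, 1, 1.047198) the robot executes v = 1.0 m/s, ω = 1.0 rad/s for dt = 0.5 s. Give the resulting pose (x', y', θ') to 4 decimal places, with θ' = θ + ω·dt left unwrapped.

(-1.3663, 1.4764, 1.5472)

θ' = 1.0472 + 1.0·0.5 = 1.5472
R = v/ω = 1.0/1.0 = 1.0000
x' = -1.5 + 1.0000·(sin 1.5472 − sin 1.0472) = -1.3663
y' = 1 − 1.0000·(cos 1.5472 − cos 1.0472) = 1.4764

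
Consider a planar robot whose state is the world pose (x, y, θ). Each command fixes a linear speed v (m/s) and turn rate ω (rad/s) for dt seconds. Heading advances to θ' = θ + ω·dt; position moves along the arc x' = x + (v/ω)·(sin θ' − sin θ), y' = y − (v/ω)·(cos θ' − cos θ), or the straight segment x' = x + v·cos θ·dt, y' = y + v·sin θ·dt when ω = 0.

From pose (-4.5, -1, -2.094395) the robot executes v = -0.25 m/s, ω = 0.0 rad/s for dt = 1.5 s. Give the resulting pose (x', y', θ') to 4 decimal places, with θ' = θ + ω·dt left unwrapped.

θ' = -2.0944 + 0.0·1.5 = -2.0944
ω = 0 → straight: x' = -4.5 + -0.25·cos(-2.0944)·1.5 = -4.3125
y' = -1 + -0.25·sin(-2.0944)·1.5 = -0.6752

(-4.3125, -0.6752, -2.0944)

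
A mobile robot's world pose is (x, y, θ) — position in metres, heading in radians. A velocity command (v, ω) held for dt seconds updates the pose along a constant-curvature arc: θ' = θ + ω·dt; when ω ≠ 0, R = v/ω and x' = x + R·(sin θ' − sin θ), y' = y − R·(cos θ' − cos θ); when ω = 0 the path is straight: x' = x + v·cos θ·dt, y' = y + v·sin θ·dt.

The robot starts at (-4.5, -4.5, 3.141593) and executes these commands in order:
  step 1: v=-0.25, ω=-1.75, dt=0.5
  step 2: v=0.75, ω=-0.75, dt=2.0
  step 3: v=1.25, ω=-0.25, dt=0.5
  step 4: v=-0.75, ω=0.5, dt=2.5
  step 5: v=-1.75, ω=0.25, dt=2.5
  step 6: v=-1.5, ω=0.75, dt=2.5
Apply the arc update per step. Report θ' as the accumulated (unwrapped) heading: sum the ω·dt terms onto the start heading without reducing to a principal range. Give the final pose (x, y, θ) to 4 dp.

(1.2492, -6.9386, 4.3916)

step 1: θ'=2.2666 (R=0.1429) → pose (-4.3904, -4.5513, 2.2666)
step 2: θ'=0.7666 (R=-1.0000) → pose (-4.3165, -3.1900, 0.7666)
step 3: θ'=0.6416 (R=-5.0000) → pose (-3.8404, -2.7857, 0.6416)
step 4: θ'=1.8916 (R=-1.5000) → pose (-4.3662, -4.4604, 1.8916)
step 5: θ'=2.5166 (R=-7.0000) → pose (-1.8190, -7.9299, 2.5166)
step 6: θ'=4.3916 (R=-2.0000) → pose (1.2492, -6.9386, 4.3916)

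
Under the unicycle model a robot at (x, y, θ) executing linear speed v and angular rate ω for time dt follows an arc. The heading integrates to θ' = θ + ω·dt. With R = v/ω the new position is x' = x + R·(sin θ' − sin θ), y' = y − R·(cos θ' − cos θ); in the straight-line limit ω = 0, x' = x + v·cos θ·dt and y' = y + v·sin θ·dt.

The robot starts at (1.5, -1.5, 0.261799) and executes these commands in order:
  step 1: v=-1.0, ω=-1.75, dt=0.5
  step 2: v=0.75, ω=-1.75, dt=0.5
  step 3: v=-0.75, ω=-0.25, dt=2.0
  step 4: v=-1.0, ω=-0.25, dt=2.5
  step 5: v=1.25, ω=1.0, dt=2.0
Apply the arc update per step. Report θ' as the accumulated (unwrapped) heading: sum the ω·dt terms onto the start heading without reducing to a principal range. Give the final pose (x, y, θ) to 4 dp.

step 1: θ'=-0.6132 (R=0.5714) → pose (1.0233, -1.4154, -0.6132)
step 2: θ'=-1.4882 (R=-0.4286) → pose (1.2037, -1.7305, -1.4882)
step 3: θ'=-1.9882 (R=3.0000) → pose (1.4511, -0.2668, -1.9882)
step 4: θ'=-2.6132 (R=4.0000) → pose (3.0911, 1.5661, -2.6132)
step 5: θ'=-0.6132 (R=1.2500) → pose (3.0019, -0.5357, -0.6132)

(3.0019, -0.5357, -0.6132)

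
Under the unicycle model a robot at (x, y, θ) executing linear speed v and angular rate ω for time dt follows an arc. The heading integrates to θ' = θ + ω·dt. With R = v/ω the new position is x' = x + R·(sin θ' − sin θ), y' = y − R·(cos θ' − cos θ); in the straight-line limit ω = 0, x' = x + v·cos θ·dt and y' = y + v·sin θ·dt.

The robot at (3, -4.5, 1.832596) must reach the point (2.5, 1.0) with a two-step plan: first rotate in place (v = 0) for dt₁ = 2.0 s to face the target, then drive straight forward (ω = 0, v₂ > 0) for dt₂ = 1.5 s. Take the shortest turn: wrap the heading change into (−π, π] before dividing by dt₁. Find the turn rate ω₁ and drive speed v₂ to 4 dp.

ω₁ = -0.0856, v₂ = 3.6818

heading to target = atan2(1−-4.5, 2.5−3) = 1.6615
Δθ = wrap(1.6615 − 1.8326) = -0.1711; ω₁ = Δθ/dt₁ = -0.0856
distance = √((2.5−3)² + (1−-4.5)²) = 5.5227; v₂ = distance/dt₂ = 3.6818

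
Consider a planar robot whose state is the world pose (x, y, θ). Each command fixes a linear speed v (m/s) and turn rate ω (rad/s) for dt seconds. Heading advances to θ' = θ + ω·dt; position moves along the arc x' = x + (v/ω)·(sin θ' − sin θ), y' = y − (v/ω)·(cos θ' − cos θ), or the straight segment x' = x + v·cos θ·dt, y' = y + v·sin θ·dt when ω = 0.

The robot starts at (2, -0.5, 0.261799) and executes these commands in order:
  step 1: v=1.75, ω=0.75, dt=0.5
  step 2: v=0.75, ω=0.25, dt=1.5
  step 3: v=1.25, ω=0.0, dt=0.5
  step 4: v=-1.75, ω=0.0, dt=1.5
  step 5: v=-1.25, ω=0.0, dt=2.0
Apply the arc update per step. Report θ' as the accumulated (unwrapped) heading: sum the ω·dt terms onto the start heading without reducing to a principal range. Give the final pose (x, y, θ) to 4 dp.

step 1: θ'=0.6368 (R=2.3333) → pose (2.7835, -0.1222, 0.6368)
step 2: θ'=1.0118 (R=3.0000) → pose (3.5430, 0.6988, 1.0118)
step 3: θ'=1.0118 (straight) → pose (3.8745, 1.2287, 1.0118)
step 4: θ'=1.0118 (straight) → pose (2.4824, -0.9968, 1.0118)
step 5: θ'=1.0118 (straight) → pose (1.1565, -3.1162, 1.0118)

(1.1565, -3.1162, 1.0118)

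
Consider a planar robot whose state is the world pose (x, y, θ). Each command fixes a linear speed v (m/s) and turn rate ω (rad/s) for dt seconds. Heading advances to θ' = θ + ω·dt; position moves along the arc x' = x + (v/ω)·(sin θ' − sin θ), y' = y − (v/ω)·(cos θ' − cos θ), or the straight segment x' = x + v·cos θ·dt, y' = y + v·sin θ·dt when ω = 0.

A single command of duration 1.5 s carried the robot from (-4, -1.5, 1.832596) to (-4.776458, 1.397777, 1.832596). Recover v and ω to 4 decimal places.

v = 2.0000, ω = 0.0000

Δθ = 1.832596 − 1.832596 = 0.000000
ω = Δθ/dt = 0.000000/1.5 = 0.0000
ω = 0 → v = (Δx·cos θ + Δy·sin θ)/dt = 2.0000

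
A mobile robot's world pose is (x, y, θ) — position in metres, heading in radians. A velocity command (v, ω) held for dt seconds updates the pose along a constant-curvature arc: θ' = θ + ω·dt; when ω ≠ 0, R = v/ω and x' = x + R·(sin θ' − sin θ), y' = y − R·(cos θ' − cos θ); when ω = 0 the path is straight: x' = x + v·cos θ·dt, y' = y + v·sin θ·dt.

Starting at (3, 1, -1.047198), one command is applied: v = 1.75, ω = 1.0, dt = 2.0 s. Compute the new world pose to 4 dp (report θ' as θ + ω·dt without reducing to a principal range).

θ' = -1.0472 + 1.0·2.0 = 0.9528
R = v/ω = 1.75/1.0 = 1.7500
x' = 3 + 1.7500·(sin 0.9528 − sin -1.0472) = 5.9419
y' = 1 − 1.7500·(cos 0.9528 − cos -1.0472) = 0.8610

(5.9419, 0.8610, 0.9528)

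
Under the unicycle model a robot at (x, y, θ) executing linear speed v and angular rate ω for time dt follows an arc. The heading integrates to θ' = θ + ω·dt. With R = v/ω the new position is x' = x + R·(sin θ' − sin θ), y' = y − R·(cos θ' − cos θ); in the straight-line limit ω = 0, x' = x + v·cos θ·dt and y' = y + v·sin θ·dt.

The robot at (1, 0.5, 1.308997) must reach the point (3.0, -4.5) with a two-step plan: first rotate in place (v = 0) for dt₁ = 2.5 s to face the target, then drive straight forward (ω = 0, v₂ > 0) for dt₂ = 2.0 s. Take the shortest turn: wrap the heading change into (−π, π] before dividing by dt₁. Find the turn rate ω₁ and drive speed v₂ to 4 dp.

heading to target = atan2(-4.5−0.5, 3−1) = -1.1903
Δθ = wrap(-1.1903 − 1.3090) = -2.4993; ω₁ = Δθ/dt₁ = -0.9997
distance = √((3−1)² + (-4.5−0.5)²) = 5.3852; v₂ = distance/dt₂ = 2.6926

ω₁ = -0.9997, v₂ = 2.6926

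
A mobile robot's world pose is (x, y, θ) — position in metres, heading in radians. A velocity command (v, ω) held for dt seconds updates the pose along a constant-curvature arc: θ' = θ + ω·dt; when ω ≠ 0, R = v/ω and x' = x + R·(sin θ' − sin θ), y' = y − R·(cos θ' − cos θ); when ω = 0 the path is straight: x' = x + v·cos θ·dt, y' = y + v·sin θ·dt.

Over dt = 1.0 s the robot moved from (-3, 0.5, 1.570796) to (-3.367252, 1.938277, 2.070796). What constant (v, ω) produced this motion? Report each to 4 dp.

v = 1.5000, ω = 0.5000

Δθ = 2.070796 − 1.570796 = 0.500000
ω = Δθ/dt = 0.500000/1.0 = 0.5000
R = −Δy/(cos θ' − cos θ) = 3.0000
v = R·ω = 3.0000·0.5000 = 1.5000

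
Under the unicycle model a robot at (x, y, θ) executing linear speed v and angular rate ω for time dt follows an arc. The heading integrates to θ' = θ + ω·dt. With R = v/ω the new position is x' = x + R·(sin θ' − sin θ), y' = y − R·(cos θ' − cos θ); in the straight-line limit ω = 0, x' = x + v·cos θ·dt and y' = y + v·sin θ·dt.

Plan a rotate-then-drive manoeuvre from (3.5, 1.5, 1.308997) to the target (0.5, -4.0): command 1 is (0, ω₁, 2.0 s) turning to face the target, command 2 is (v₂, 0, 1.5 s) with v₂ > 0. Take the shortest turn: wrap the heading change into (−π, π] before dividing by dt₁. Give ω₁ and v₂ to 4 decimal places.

ω₁ = 1.4520, v₂ = 4.1767

heading to target = atan2(-4−1.5, 0.5−3.5) = -2.0701
Δθ = wrap(-2.0701 − 1.3090) = 2.9040; ω₁ = Δθ/dt₁ = 1.4520
distance = √((0.5−3.5)² + (-4−1.5)²) = 6.2650; v₂ = distance/dt₂ = 4.1767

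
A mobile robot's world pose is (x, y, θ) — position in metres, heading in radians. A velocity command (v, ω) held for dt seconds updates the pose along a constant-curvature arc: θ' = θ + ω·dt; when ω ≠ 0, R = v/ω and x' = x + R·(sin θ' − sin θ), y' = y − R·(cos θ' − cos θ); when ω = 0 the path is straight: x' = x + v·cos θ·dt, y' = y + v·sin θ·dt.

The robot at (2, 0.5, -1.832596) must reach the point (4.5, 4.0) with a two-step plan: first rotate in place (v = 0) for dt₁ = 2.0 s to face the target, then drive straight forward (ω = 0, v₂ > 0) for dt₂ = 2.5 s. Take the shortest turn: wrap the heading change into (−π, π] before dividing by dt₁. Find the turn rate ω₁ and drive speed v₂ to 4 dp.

heading to target = atan2(4−0.5, 4.5−2) = 0.9505
Δθ = wrap(0.9505 − -1.8326) = 2.7831; ω₁ = Δθ/dt₁ = 1.3916
distance = √((4.5−2)² + (4−0.5)²) = 4.3012; v₂ = distance/dt₂ = 1.7205

ω₁ = 1.3916, v₂ = 1.7205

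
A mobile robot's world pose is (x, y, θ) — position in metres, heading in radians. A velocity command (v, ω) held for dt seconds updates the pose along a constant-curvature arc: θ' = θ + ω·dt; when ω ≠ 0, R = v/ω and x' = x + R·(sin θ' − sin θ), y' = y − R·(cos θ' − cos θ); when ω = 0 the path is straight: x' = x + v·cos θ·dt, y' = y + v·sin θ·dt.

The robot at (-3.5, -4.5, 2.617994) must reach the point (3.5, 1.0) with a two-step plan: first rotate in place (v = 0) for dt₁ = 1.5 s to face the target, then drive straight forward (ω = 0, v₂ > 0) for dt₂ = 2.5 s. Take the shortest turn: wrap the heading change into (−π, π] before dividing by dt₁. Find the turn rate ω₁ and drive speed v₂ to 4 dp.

heading to target = atan2(1−-4.5, 3.5−-3.5) = 0.6660
Δθ = wrap(0.6660 − 2.6180) = -1.9520; ω₁ = Δθ/dt₁ = -1.3013
distance = √((3.5−-3.5)² + (1−-4.5)²) = 8.9022; v₂ = distance/dt₂ = 3.5609

ω₁ = -1.3013, v₂ = 3.5609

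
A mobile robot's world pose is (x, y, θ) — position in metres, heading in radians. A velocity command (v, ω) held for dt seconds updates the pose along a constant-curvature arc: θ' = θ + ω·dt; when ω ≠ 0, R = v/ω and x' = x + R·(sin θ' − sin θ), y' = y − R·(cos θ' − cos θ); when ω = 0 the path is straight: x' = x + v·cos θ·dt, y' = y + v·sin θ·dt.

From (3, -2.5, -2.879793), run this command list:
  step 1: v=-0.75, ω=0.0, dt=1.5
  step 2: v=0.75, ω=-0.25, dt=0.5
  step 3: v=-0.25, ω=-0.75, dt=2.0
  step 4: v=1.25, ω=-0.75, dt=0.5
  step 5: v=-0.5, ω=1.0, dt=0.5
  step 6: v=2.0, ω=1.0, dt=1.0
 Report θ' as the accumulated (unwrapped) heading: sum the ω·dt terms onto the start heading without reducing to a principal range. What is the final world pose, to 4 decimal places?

(2.6804, -0.8793, -3.3798)

step 1: θ'=-2.8798 (straight) → pose (4.0867, -2.2088, -2.8798)
step 2: θ'=-3.0048 (R=-3.0000) → pose (3.7193, -2.2830, -3.0048)
step 3: θ'=-4.5048 (R=0.3333) → pose (4.0910, -2.5445, -4.5048)
step 4: θ'=-4.8798 (R=-1.6667) → pose (4.0785, -1.9233, -4.8798)
step 5: θ'=-4.3798 (R=-0.5000) → pose (4.0989, -2.1699, -4.3798)
step 6: θ'=-3.3798 (R=2.0000) → pose (2.6804, -0.8793, -3.3798)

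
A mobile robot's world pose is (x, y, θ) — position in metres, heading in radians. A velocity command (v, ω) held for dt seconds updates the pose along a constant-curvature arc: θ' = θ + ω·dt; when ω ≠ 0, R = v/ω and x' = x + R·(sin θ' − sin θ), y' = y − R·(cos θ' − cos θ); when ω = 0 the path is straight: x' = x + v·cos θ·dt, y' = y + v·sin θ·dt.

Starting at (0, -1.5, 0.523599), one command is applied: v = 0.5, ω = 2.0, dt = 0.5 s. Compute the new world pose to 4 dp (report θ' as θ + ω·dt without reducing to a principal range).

θ' = 0.5236 + 2.0·0.5 = 1.5236
R = v/ω = 0.5/2.0 = 0.2500
x' = 0 + 0.2500·(sin 1.5236 − sin 0.5236) = 0.1247
y' = -1.5 − 0.2500·(cos 1.5236 − cos 0.5236) = -1.2953

(0.1247, -1.2953, 1.5236)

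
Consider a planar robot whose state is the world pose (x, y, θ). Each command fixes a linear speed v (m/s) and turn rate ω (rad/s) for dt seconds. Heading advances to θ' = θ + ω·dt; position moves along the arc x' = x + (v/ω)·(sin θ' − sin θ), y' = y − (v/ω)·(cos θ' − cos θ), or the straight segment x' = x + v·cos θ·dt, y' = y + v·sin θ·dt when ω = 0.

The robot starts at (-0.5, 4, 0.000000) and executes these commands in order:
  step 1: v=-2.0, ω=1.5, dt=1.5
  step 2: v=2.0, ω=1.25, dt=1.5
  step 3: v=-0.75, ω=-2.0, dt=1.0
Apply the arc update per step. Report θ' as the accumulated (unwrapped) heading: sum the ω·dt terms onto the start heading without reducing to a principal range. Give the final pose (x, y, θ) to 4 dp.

step 1: θ'=2.2500 (R=-1.3333) → pose (-1.5374, 1.8291, 2.2500)
step 2: θ'=4.1250 (R=1.6000) → pose (-4.1142, 1.7107, 4.1250)
step 3: θ'=2.1250 (R=0.3750) → pose (-3.4832, 1.7003, 2.1250)

(-3.4832, 1.7003, 2.1250)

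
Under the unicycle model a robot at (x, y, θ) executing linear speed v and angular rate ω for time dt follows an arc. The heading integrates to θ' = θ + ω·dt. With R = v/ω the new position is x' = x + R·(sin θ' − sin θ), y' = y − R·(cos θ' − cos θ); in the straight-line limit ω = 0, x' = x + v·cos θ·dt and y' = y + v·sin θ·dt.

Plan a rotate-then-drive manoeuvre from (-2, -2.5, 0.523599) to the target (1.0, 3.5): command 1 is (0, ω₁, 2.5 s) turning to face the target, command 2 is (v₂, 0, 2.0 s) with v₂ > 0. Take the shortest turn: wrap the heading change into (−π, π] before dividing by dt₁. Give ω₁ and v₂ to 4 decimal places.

ω₁ = 0.2334, v₂ = 3.3541

heading to target = atan2(3.5−-2.5, 1−-2) = 1.1071
Δθ = wrap(1.1071 − 0.5236) = 0.5835; ω₁ = Δθ/dt₁ = 0.2334
distance = √((1−-2)² + (3.5−-2.5)²) = 6.7082; v₂ = distance/dt₂ = 3.3541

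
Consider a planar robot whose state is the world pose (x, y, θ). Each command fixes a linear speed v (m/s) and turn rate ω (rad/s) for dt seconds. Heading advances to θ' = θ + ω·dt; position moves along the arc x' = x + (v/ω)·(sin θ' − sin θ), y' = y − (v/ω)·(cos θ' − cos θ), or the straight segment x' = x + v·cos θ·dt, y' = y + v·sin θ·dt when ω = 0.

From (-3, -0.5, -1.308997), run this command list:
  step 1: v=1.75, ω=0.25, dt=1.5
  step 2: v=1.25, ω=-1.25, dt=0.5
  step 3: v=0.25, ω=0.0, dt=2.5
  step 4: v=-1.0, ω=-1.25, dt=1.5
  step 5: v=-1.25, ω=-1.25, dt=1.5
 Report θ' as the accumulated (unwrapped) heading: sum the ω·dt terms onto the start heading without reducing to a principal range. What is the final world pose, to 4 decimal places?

(-0.0937, -4.8023, -5.3090)

step 1: θ'=-0.9340 (R=7.0000) → pose (-1.8665, -2.8506, -0.9340)
step 2: θ'=-1.5590 (R=-1.0000) → pose (-1.6706, -3.4335, -1.5590)
step 3: θ'=-1.5590 (straight) → pose (-1.6632, -4.0584, -1.5590)
step 4: θ'=-3.4340 (R=0.8000) → pose (-0.6327, -3.2829, -3.4340)
step 5: θ'=-5.3090 (R=1.0000) → pose (-0.0937, -4.8023, -5.3090)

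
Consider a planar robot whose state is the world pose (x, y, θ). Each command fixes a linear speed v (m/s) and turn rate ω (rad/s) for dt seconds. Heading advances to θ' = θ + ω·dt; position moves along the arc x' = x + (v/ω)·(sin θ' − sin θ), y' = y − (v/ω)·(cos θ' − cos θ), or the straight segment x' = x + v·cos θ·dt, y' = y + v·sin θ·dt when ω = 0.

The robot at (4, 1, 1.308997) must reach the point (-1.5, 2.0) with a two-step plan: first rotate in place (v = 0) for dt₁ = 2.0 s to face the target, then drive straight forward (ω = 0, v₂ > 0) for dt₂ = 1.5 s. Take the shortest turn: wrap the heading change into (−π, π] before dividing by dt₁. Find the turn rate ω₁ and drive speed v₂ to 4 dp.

heading to target = atan2(2−1, -1.5−4) = 2.9617
Δθ = wrap(2.9617 − 1.3090) = 1.6527; ω₁ = Δθ/dt₁ = 0.8264
distance = √((-1.5−4)² + (2−1)²) = 5.5902; v₂ = distance/dt₂ = 3.7268

ω₁ = 0.8264, v₂ = 3.7268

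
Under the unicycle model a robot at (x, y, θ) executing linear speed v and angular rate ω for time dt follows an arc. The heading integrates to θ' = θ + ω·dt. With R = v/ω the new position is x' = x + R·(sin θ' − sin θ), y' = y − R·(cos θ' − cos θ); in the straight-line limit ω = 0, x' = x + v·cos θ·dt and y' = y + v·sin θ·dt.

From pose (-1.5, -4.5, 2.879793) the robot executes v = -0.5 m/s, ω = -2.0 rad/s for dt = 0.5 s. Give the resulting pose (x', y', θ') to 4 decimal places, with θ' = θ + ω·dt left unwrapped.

(-1.3265, -4.6655, 1.8798)

θ' = 2.8798 + -2.0·0.5 = 1.8798
R = v/ω = -0.5/-2.0 = 0.2500
x' = -1.5 + 0.2500·(sin 1.8798 − sin 2.8798) = -1.3265
y' = -4.5 − 0.2500·(cos 1.8798 − cos 2.8798) = -4.6655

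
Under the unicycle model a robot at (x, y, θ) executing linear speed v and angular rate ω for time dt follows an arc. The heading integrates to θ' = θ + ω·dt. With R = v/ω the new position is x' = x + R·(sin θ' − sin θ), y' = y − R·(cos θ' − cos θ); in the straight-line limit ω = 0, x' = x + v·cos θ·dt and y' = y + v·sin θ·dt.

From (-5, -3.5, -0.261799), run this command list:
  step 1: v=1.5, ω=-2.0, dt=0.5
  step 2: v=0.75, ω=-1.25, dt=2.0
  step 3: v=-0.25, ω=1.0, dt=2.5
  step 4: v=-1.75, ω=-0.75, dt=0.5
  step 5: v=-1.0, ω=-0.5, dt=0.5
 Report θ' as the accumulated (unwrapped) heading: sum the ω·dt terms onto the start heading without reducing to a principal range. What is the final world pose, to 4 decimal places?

(-5.0272, -3.0345, -1.8868)

step 1: θ'=-1.2618 (R=-0.7500) → pose (-4.4796, -3.9964, -1.2618)
step 2: θ'=-3.7618 (R=-0.6000) → pose (-5.3999, -4.6671, -3.7618)
step 3: θ'=-1.2618 (R=-0.2500) → pose (-5.0165, -4.3876, -1.2618)
step 4: θ'=-1.6368 (R=2.3333) → pose (-5.1219, -3.5241, -1.6368)
step 5: θ'=-1.8868 (R=2.0000) → pose (-5.0272, -3.0345, -1.8868)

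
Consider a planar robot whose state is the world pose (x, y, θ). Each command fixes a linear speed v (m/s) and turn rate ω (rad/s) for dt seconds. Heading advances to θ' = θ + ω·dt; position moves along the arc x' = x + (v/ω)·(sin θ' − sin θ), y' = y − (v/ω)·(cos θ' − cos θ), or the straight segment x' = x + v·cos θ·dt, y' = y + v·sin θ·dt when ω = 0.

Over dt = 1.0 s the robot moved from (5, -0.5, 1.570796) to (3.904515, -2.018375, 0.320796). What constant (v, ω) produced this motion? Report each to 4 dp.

v = -2.0000, ω = -1.2500

Δθ = 0.320796 − 1.570796 = -1.250000
ω = Δθ/dt = -1.250000/1.0 = -1.2500
R = −Δy/(cos θ' − cos θ) = 1.6000
v = R·ω = 1.6000·-1.2500 = -2.0000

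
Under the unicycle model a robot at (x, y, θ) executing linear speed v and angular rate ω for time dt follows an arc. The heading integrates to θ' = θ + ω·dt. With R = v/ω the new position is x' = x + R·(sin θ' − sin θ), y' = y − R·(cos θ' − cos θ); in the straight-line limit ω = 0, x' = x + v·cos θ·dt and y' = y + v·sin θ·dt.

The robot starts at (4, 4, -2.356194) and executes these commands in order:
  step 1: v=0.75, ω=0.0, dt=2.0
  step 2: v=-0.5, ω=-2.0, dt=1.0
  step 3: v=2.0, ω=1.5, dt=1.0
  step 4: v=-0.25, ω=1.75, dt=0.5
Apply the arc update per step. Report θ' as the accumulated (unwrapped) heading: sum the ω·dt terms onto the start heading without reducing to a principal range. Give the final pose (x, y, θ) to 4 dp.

(1.8162, 3.7443, -1.9812)

step 1: θ'=-2.3562 (straight) → pose (2.9393, 2.9393, -2.3562)
step 2: θ'=-4.3562 (R=0.2500) → pose (3.3504, 2.8497, -4.3562)
step 3: θ'=-2.8562 (R=1.3333) → pose (1.7254, 3.6642, -2.8562)
step 4: θ'=-1.9812 (R=-0.1429) → pose (1.8162, 3.7443, -1.9812)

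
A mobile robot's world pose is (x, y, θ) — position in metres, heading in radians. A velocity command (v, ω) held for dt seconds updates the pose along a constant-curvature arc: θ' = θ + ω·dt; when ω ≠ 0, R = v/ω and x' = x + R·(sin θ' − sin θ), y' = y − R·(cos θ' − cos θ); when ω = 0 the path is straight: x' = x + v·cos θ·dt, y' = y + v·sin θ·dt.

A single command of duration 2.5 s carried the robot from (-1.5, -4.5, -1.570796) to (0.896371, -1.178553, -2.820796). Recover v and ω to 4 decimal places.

Δθ = -2.820796 − -1.570796 = -1.250000
ω = Δθ/dt = -1.250000/2.5 = -0.5000
R = −Δy/(cos θ' − cos θ) = 3.5000
v = R·ω = 3.5000·-0.5000 = -1.7500

v = -1.7500, ω = -0.5000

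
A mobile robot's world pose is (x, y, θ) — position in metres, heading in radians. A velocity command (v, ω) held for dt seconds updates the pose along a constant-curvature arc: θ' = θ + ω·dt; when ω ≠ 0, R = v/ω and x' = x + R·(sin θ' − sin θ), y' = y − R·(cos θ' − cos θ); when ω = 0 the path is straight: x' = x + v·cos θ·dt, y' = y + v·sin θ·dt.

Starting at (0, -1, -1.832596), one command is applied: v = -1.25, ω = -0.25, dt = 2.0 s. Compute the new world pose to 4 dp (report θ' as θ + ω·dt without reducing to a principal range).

(1.2117, 1.1570, -2.3326)

θ' = -1.8326 + -0.25·2.0 = -2.3326
R = v/ω = -1.25/-0.25 = 5.0000
x' = 0 + 5.0000·(sin -2.3326 − sin -1.8326) = 1.2117
y' = -1 − 5.0000·(cos -2.3326 − cos -1.8326) = 1.1570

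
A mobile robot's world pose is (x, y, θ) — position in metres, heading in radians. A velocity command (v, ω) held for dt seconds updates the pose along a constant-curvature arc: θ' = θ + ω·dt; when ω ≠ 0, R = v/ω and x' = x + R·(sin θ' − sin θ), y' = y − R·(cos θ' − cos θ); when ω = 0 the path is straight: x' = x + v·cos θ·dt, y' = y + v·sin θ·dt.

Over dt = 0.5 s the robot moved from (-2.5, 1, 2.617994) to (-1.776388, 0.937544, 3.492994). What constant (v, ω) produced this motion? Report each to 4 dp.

v = -1.5000, ω = 1.7500

Δθ = 3.492994 − 2.617994 = 0.875000
ω = Δθ/dt = 0.875000/0.5 = 1.7500
R = Δx/(sin θ' − sin θ) = -0.8571
v = R·ω = -0.8571·1.7500 = -1.5000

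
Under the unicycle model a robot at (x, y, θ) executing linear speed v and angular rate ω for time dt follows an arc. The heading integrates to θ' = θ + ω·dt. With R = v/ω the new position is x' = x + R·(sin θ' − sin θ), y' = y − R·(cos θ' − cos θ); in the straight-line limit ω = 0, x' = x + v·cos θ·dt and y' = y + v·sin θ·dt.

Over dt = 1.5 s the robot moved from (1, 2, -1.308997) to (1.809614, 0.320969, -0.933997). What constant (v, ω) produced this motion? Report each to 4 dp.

v = 1.2500, ω = 0.2500

Δθ = -0.933997 − -1.308997 = 0.375000
ω = Δθ/dt = 0.375000/1.5 = 0.2500
R = −Δy/(cos θ' − cos θ) = 5.0000
v = R·ω = 5.0000·0.2500 = 1.2500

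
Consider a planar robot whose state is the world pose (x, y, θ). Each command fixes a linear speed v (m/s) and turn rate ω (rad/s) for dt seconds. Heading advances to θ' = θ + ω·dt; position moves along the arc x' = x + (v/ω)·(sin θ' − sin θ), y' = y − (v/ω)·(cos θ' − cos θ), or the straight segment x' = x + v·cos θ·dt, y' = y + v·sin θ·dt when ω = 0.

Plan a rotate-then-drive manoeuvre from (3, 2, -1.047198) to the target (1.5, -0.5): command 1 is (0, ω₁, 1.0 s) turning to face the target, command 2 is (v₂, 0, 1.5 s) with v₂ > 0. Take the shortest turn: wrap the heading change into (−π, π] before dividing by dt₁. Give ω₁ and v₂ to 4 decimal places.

ω₁ = -1.0640, v₂ = 1.9437

heading to target = atan2(-0.5−2, 1.5−3) = -2.1112
Δθ = wrap(-2.1112 − -1.0472) = -1.0640; ω₁ = Δθ/dt₁ = -1.0640
distance = √((1.5−3)² + (-0.5−2)²) = 2.9155; v₂ = distance/dt₂ = 1.9437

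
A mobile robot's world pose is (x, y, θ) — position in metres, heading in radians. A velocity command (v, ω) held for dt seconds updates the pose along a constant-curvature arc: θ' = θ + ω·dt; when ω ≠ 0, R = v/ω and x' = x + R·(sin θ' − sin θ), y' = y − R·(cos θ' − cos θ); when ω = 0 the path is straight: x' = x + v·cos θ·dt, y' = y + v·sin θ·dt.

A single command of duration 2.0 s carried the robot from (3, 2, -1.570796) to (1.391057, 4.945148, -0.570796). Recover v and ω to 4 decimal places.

Δθ = -0.570796 − -1.570796 = 1.000000
ω = Δθ/dt = 1.000000/2.0 = 0.5000
R = −Δy/(cos θ' − cos θ) = -3.5000
v = R·ω = -3.5000·0.5000 = -1.7500

v = -1.7500, ω = 0.5000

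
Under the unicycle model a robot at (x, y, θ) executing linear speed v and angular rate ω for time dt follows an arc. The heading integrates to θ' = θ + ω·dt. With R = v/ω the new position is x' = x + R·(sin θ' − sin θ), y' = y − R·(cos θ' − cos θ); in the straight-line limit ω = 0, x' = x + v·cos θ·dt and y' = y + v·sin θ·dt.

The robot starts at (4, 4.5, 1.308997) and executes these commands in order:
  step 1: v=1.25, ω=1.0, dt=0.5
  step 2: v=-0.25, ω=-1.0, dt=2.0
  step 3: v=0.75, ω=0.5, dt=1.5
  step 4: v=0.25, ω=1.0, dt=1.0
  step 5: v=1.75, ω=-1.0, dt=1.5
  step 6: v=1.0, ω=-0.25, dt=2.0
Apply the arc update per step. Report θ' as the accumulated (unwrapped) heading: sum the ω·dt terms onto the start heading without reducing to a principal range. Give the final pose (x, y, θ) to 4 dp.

step 1: θ'=1.8090 (R=1.2500) → pose (4.0073, 5.1185, 1.8090)
step 2: θ'=-0.1910 (R=0.2500) → pose (3.7169, 4.8140, -0.1910)
step 3: θ'=0.5590 (R=1.5000) → pose (4.7972, 5.0151, 0.5590)
step 4: θ'=1.5590 (R=0.2500) → pose (4.9146, 5.2241, 1.5590)
step 5: θ'=0.0590 (R=-1.7500) → pose (6.5613, 6.9504, 0.0590)
step 6: θ'=-0.4410 (R=-4.0000) → pose (8.5045, 6.5746, -0.4410)

(8.5045, 6.5746, -0.4410)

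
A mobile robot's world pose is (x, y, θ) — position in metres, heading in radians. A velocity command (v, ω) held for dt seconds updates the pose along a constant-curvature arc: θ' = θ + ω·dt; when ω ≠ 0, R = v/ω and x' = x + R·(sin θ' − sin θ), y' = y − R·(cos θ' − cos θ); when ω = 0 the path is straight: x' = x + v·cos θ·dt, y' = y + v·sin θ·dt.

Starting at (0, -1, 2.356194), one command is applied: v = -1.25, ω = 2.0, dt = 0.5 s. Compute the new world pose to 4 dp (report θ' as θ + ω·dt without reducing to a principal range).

(0.5750, -1.1687, 3.3562)

θ' = 2.3562 + 2.0·0.5 = 3.3562
R = v/ω = -1.25/2.0 = -0.6250
x' = 0 + -0.6250·(sin 3.3562 − sin 2.3562) = 0.5750
y' = -1 − -0.6250·(cos 3.3562 − cos 2.3562) = -1.1687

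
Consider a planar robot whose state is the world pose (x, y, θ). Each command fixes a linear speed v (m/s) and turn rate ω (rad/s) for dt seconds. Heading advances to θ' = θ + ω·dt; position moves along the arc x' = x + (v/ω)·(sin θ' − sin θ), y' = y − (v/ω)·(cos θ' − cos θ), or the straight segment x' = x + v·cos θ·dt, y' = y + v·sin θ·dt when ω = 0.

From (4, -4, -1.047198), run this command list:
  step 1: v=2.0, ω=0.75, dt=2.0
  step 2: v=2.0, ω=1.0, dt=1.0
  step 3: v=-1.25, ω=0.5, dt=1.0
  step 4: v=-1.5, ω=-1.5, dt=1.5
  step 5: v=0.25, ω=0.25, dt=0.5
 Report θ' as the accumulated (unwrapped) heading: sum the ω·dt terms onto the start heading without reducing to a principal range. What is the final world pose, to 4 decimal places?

step 1: θ'=0.4528 (R=2.6667) → pose (7.4760, -5.0646, 0.4528)
step 2: θ'=1.4528 (R=2.0000) → pose (8.5872, -3.5016, 1.4528)
step 3: θ'=1.9528 (R=-2.5000) → pose (8.7500, -4.7278, 1.9528)
step 4: θ'=-0.2972 (R=1.0000) → pose (7.5292, -6.0568, -0.2972)
step 5: θ'=-0.1722 (R=1.0000) → pose (7.6507, -6.0858, -0.1722)

(7.6507, -6.0858, -0.1722)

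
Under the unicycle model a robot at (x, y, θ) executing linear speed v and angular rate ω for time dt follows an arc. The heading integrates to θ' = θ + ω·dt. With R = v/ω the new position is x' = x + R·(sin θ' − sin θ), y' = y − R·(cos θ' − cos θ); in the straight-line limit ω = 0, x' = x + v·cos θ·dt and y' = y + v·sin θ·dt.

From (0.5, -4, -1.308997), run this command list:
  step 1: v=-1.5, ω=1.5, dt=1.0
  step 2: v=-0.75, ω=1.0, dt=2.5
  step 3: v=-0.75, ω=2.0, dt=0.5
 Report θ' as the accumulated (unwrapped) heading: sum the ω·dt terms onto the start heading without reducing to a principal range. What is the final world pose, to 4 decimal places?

step 1: θ'=0.1910 (R=-1.0000) → pose (-0.6558, -3.2770, 0.1910)
step 2: θ'=2.6910 (R=-0.7500) → pose (-0.8400, -4.6885, 2.6910)
step 3: θ'=3.6910 (R=-0.3750) → pose (-0.4809, -4.6707, 3.6910)

(-0.4809, -4.6707, 3.6910)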